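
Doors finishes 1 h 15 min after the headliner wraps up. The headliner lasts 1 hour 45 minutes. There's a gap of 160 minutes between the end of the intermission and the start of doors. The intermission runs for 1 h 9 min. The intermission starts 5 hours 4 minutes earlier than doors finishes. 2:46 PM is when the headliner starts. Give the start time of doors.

The headliner ends at 2:46 PM + 105 min = 4:31 PM.
Doors ends at 4:31 PM + 75 min = 5:46 PM.
The intermission starts at 5:46 PM − 304 min = 12:42 PM.
The intermission ends at 12:42 PM + 69 min = 1:51 PM.
Doors starts at 1:51 PM + 160 min = 4:31 PM.

4:31 PM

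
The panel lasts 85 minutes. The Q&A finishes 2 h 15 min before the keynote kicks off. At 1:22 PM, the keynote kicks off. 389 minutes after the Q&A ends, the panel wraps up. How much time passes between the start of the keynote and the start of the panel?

The Q&A ends at 1:22 PM − 135 min = 11:07 AM.
The panel ends at 11:07 AM + 389 min = 5:36 PM.
The panel starts at 5:36 PM − 85 min = 4:11 PM.
From 1:22 PM to 4:11 PM is 2 h 49 min.

2 h 49 min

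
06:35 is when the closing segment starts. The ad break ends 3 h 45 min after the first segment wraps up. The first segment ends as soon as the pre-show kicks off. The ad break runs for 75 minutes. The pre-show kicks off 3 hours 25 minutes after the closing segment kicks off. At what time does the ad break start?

12:30

The pre-show starts at 06:35 + 205 min = 10:00.
So the first segment ends at 10:00.
The ad break ends at 10:00 + 225 min = 13:45.
The ad break starts at 13:45 − 75 min = 12:30.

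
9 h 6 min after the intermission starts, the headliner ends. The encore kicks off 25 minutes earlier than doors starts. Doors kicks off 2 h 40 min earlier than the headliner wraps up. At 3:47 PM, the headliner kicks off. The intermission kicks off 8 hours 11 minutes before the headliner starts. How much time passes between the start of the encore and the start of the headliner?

2 h 10 min

The intermission starts at 3:47 PM − 491 min = 7:36 AM.
The headliner ends at 7:36 AM + 546 min = 4:42 PM.
Doors starts at 4:42 PM − 160 min = 2:02 PM.
The encore starts at 2:02 PM − 25 min = 1:37 PM.
From 1:37 PM to 3:47 PM is 2 h 10 min.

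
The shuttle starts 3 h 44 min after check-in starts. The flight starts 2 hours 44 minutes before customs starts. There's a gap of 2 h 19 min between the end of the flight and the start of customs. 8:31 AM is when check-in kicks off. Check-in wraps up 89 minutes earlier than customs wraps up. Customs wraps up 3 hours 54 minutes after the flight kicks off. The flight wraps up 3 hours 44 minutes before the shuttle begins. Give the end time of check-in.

10:31 AM

The shuttle starts at 8:31 AM + 224 min = 12:15 PM.
The flight ends at 12:15 PM − 224 min = 8:31 AM.
Customs starts at 8:31 AM + 139 min = 10:50 AM.
The flight starts at 10:50 AM − 164 min = 8:06 AM.
Customs ends at 8:06 AM + 234 min = 12:00 PM.
Check-in ends at 12:00 PM − 89 min = 10:31 AM.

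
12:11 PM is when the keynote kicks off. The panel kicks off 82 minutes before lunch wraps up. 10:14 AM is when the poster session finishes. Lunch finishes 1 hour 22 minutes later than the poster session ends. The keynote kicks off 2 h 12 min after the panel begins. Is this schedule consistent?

Lunch ends at 10:14 AM + 82 min = 11:36 AM.
The panel starts at 11:36 AM − 82 min = 10:14 AM.
The keynote starts at 10:14 AM + 132 min = 12:26 PM.
But the keynote is also said to start at 12:11 PM — a 15-minute conflict.

No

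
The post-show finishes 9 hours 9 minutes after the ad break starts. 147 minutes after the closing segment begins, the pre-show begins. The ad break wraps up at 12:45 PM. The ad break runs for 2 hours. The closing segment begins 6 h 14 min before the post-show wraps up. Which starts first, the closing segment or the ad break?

the ad break

The ad break starts at 12:45 PM − 120 min = 10:45 AM.
The post-show ends at 10:45 AM + 549 min = 7:54 PM.
The closing segment starts at 7:54 PM − 374 min = 1:40 PM.
The closing segment starts at 1:40 PM and the ad break starts at 10:45 AM, so the ad break is first.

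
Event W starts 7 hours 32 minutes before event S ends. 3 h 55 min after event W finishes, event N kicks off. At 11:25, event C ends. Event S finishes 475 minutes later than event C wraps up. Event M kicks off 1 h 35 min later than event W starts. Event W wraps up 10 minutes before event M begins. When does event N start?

17:08

Event S ends at 11:25 + 475 min = 19:20.
Event W starts at 19:20 − 452 min = 11:48.
Event M starts at 11:48 + 95 min = 13:23.
Event W ends at 13:23 − 10 min = 13:13.
Event N starts at 13:13 + 235 min = 17:08.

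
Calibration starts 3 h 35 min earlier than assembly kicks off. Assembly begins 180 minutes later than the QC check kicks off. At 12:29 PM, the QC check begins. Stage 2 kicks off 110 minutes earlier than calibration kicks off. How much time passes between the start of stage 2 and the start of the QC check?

Assembly starts at 12:29 PM + 180 min = 3:29 PM.
Calibration starts at 3:29 PM − 215 min = 11:54 AM.
Stage 2 starts at 11:54 AM − 110 min = 10:04 AM.
From 10:04 AM to 12:29 PM is 2 hours 25 minutes.

2 hours 25 minutes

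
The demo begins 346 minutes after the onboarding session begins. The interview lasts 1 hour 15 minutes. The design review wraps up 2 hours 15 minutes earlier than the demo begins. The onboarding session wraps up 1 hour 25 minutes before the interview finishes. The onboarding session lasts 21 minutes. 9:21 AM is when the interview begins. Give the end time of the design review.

The interview ends at 9:21 AM + 75 min = 10:36 AM.
The onboarding session ends at 10:36 AM − 85 min = 9:11 AM.
The onboarding session starts at 9:11 AM − 21 min = 8:50 AM.
The demo starts at 8:50 AM + 346 min = 2:36 PM.
The design review ends at 2:36 PM − 135 min = 12:21 PM.

12:21 PM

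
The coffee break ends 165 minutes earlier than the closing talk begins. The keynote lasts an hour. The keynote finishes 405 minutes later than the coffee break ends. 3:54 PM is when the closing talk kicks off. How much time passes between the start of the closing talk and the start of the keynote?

The coffee break ends at 3:54 PM − 165 min = 1:09 PM.
The keynote ends at 1:09 PM + 405 min = 7:54 PM.
The keynote starts at 7:54 PM − 60 min = 6:54 PM.
From 3:54 PM to 6:54 PM is 180 minutes.

180 minutes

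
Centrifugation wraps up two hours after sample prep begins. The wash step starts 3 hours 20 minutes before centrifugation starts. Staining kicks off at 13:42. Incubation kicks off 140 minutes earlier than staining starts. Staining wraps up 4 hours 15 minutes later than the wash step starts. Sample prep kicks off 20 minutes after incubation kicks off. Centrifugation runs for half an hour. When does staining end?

14:07

Incubation starts at 13:42 − 140 min = 11:22.
Sample prep starts at 11:22 + 20 min = 11:42.
Centrifugation ends at 11:42 + 120 min = 13:42.
Centrifugation starts at 13:42 − 30 min = 13:12.
The wash step starts at 13:12 − 200 min = 09:52.
Staining ends at 09:52 + 255 min = 14:07.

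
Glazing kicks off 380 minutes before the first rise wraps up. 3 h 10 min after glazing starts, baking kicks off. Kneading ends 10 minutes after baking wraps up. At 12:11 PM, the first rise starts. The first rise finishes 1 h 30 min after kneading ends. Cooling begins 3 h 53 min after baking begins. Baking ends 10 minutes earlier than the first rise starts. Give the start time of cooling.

2:24 PM

Baking ends at 12:11 PM − 10 min = 12:01 PM.
Kneading ends at 12:01 PM + 10 min = 12:11 PM.
The first rise ends at 12:11 PM + 90 min = 1:41 PM.
Glazing starts at 1:41 PM − 380 min = 7:21 AM.
Baking starts at 7:21 AM + 190 min = 10:31 AM.
Cooling starts at 10:31 AM + 233 min = 2:24 PM.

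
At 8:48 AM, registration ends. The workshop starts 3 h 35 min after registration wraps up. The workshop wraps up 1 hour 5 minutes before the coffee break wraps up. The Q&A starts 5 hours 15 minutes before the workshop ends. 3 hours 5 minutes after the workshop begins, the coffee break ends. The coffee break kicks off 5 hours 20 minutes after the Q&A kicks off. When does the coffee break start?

2:28 PM

The workshop starts at 8:48 AM + 215 min = 12:23 PM.
The coffee break ends at 12:23 PM + 185 min = 3:28 PM.
The workshop ends at 3:28 PM − 65 min = 2:23 PM.
The Q&A starts at 2:23 PM − 315 min = 9:08 AM.
The coffee break starts at 9:08 AM + 320 min = 2:28 PM.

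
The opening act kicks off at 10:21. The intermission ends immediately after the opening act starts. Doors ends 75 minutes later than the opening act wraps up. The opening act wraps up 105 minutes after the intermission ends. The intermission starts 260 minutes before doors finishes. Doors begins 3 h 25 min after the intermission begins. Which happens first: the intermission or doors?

the intermission

The intermission ends at 10:21.
The opening act ends at 10:21 + 105 min = 12:06.
Doors ends at 12:06 + 75 min = 13:21.
The intermission starts at 13:21 − 260 min = 09:01.
Doors starts at 09:01 + 205 min = 12:26.
The intermission starts at 09:01 and doors starts at 12:26, so the intermission is first.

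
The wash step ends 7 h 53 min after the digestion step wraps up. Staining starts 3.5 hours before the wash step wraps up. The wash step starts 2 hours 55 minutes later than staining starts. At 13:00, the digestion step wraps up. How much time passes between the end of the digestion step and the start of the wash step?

The wash step ends at 13:00 + 473 min = 20:53.
Staining starts at 20:53 − 210 min = 17:23.
The wash step starts at 17:23 + 175 min = 20:18.
From 13:00 to 20:18 is 438 minutes.

438 minutes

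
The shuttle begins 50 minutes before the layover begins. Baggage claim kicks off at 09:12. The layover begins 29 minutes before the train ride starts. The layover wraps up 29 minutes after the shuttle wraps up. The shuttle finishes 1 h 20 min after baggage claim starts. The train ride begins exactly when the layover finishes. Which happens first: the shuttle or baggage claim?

baggage claim

The shuttle ends at 09:12 + 80 min = 10:32.
The layover ends at 10:32 + 29 min = 11:01.
So the train ride starts at 11:01.
The layover starts at 11:01 − 29 min = 10:32.
The shuttle starts at 10:32 − 50 min = 09:42.
The shuttle starts at 09:42 and baggage claim starts at 09:12, so baggage claim is first.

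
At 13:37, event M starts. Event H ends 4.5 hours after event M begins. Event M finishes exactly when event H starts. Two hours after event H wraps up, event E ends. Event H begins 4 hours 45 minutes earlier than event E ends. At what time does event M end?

15:22

Event H ends at 13:37 + 270 min = 18:07.
Event E ends at 18:07 + 120 min = 20:07.
Event H starts at 20:07 − 285 min = 15:22.
So event M ends at 15:22.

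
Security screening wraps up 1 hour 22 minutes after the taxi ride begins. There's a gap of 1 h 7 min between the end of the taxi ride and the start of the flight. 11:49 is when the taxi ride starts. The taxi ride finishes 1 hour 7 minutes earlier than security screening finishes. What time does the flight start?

Security screening ends at 11:49 + 82 min = 13:11.
The taxi ride ends at 13:11 − 67 min = 12:04.
The flight starts at 12:04 + 67 min = 13:11.

13:11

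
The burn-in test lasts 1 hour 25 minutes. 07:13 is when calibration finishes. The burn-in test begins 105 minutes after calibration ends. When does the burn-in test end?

The burn-in test starts at 07:13 + 105 min = 08:58.
The burn-in test ends at 08:58 + 85 min = 10:23.

10:23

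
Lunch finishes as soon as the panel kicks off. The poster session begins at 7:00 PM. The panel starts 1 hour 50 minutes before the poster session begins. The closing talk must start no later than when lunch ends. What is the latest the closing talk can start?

The panel starts at 7:00 PM − 110 min = 5:10 PM.
So lunch ends at 5:10 PM.
The closing talk is bounded by lunch, so the latest it can start is 5:10 PM.

5:10 PM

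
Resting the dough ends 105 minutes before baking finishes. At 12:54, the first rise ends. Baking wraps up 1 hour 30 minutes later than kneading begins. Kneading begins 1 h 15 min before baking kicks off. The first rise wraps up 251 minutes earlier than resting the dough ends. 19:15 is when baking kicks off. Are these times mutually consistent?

No

Kneading starts at 19:15 − 75 min = 18:00.
Baking ends at 18:00 + 90 min = 19:30.
Resting the dough ends at 19:30 − 105 min = 17:45.
The first rise ends at 17:45 − 251 min = 13:34.
But the first rise is also said to end at 12:54 — a 40-minute conflict.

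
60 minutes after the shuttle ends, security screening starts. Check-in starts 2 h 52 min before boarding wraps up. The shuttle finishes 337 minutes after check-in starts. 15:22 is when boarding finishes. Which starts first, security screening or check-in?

check-in

Check-in starts at 15:22 − 172 min = 12:30.
The shuttle ends at 12:30 + 337 min = 18:07.
Security screening starts at 18:07 + 60 min = 19:07.
Security screening starts at 19:07 and check-in starts at 12:30, so check-in is first.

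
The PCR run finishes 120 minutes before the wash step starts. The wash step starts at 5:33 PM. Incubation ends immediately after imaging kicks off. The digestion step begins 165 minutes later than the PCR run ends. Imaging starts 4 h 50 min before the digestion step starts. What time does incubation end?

The PCR run ends at 5:33 PM − 120 min = 3:33 PM.
The digestion step starts at 3:33 PM + 165 min = 6:18 PM.
Imaging starts at 6:18 PM − 290 min = 1:28 PM.
So incubation ends at 1:28 PM.

1:28 PM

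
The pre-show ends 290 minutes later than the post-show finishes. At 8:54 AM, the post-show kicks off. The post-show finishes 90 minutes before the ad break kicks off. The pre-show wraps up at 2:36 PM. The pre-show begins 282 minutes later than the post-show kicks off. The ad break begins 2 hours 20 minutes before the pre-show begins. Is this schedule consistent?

The pre-show starts at 8:54 AM + 282 min = 1:36 PM.
The ad break starts at 1:36 PM − 140 min = 11:16 AM.
The post-show ends at 11:16 AM − 90 min = 9:46 AM.
The pre-show ends at 9:46 AM + 290 min = 2:36 PM.
That matches the stated 2:36 PM, so the schedule is consistent.

Yes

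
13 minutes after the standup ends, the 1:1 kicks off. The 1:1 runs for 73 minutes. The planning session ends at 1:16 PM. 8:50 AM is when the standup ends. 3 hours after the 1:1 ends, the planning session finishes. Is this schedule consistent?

The 1:1 starts at 8:50 AM + 13 min = 9:03 AM.
The 1:1 ends at 9:03 AM + 73 min = 10:16 AM.
The planning session ends at 10:16 AM + 180 min = 1:16 PM.
That matches the stated 1:16 PM, so the schedule is consistent.

Yes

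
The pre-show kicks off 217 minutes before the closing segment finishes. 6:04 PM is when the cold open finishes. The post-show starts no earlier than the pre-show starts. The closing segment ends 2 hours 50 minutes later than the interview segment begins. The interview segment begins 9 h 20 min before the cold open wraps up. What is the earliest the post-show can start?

The interview segment starts at 6:04 PM − 560 min = 8:44 AM.
The closing segment ends at 8:44 AM + 170 min = 11:34 AM.
The pre-show starts at 11:34 AM − 217 min = 7:57 AM.
The post-show is bounded by the pre-show, so the earliest it can start is 7:57 AM.

7:57 AM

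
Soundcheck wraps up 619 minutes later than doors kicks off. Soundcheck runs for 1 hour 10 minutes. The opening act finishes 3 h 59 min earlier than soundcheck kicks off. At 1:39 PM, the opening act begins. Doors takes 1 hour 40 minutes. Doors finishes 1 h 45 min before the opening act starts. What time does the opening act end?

Doors ends at 1:39 PM − 105 min = 11:54 AM.
Doors starts at 11:54 AM − 100 min = 10:14 AM.
Soundcheck ends at 10:14 AM + 619 min = 8:33 PM.
Soundcheck starts at 8:33 PM − 70 min = 7:23 PM.
The opening act ends at 7:23 PM − 239 min = 3:24 PM.

3:24 PM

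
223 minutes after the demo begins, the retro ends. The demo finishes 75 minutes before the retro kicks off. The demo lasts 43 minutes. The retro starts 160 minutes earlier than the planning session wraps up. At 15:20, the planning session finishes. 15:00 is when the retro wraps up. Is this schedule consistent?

The retro starts at 15:20 − 160 min = 12:40.
The demo ends at 12:40 − 75 min = 11:25.
The demo starts at 11:25 − 43 min = 10:42.
The retro ends at 10:42 + 223 min = 14:25.
But the retro is also said to end at 15:00 — a 35-minute conflict.

No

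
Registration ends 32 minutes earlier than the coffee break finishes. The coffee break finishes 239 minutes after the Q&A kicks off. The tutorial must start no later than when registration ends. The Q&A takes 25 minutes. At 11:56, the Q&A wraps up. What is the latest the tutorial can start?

14:58

The Q&A starts at 11:56 − 25 min = 11:31.
The coffee break ends at 11:31 + 239 min = 15:30.
Registration ends at 15:30 − 32 min = 14:58.
The tutorial is bounded by registration, so the latest it can start is 14:58.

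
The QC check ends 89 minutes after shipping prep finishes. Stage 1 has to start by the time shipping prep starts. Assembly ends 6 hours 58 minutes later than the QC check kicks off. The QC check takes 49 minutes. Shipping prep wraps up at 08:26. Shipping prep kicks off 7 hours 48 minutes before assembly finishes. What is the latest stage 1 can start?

08:16

The QC check ends at 08:26 + 89 min = 09:55.
The QC check starts at 09:55 − 49 min = 09:06.
Assembly ends at 09:06 + 418 min = 16:04.
Shipping prep starts at 16:04 − 468 min = 08:16.
Stage 1 is bounded by shipping prep, so the latest it can start is 08:16.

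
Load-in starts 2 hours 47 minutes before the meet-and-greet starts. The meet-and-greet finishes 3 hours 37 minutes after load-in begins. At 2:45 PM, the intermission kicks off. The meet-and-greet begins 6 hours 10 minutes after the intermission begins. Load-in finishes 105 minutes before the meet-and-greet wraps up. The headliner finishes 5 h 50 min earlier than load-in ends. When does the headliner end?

The meet-and-greet starts at 2:45 PM + 370 min = 8:55 PM.
Load-in starts at 8:55 PM − 167 min = 6:08 PM.
The meet-and-greet ends at 6:08 PM + 217 min = 9:45 PM.
Load-in ends at 9:45 PM − 105 min = 8:00 PM.
The headliner ends at 8:00 PM − 350 min = 2:10 PM.

2:10 PM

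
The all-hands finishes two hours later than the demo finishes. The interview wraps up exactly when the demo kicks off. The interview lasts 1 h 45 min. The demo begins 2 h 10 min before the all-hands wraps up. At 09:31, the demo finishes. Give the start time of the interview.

07:36

The all-hands ends at 09:31 + 120 min = 11:31.
The demo starts at 11:31 − 130 min = 09:21.
So the interview ends at 09:21.
The interview starts at 09:21 − 105 min = 07:36.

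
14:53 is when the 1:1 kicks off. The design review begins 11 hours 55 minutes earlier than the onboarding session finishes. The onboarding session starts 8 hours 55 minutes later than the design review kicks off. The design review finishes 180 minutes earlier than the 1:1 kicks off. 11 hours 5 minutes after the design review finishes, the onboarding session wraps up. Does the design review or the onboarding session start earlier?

the design review

The design review ends at 14:53 − 180 min = 11:53.
The onboarding session ends at 11:53 + 665 min = 22:58.
The design review starts at 22:58 − 715 min = 11:03.
The onboarding session starts at 11:03 + 535 min = 19:58.
The design review starts at 11:03 and the onboarding session starts at 19:58, so the design review is first.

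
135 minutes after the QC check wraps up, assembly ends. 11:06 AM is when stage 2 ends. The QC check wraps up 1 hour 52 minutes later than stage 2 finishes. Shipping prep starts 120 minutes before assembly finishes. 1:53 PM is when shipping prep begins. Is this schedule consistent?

The QC check ends at 11:06 AM + 112 min = 12:58 PM.
Assembly ends at 12:58 PM + 135 min = 3:13 PM.
Shipping prep starts at 3:13 PM − 120 min = 1:13 PM.
But shipping prep is also said to start at 1:53 PM — a 40-minute conflict.

No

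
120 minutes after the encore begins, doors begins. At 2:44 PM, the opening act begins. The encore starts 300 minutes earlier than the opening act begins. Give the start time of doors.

11:44 AM

The encore starts at 2:44 PM − 300 min = 9:44 AM.
Doors starts at 9:44 AM + 120 min = 11:44 AM.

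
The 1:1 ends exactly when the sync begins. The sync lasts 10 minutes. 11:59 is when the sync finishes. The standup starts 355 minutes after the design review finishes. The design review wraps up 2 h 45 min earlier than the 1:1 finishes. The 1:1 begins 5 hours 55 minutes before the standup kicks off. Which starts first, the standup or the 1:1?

The sync starts at 11:59 − 10 min = 11:49.
So the 1:1 ends at 11:49.
The design review ends at 11:49 − 165 min = 09:04.
The standup starts at 09:04 + 355 min = 14:59.
The 1:1 starts at 14:59 − 355 min = 09:04.
The standup starts at 14:59 and the 1:1 starts at 09:04, so the 1:1 is first.

the 1:1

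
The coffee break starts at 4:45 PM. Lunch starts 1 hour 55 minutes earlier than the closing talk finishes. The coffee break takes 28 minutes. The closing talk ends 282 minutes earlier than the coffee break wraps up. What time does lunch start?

The coffee break ends at 4:45 PM + 28 min = 5:13 PM.
The closing talk ends at 5:13 PM − 282 min = 12:31 PM.
Lunch starts at 12:31 PM − 115 min = 10:36 AM.

10:36 AM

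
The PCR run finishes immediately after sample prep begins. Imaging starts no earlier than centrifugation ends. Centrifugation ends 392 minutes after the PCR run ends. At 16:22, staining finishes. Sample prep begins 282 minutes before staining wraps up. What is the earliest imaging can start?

Sample prep starts at 16:22 − 282 min = 11:40.
So the PCR run ends at 11:40.
Centrifugation ends at 11:40 + 392 min = 18:12.
Imaging is bounded by centrifugation, so the earliest it can start is 18:12.

18:12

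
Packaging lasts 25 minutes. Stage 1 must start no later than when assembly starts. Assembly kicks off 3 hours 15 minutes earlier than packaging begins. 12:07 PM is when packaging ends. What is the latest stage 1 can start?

Packaging starts at 12:07 PM − 25 min = 11:42 AM.
Assembly starts at 11:42 AM − 195 min = 8:27 AM.
Stage 1 is bounded by assembly, so the latest it can start is 8:27 AM.

8:27 AM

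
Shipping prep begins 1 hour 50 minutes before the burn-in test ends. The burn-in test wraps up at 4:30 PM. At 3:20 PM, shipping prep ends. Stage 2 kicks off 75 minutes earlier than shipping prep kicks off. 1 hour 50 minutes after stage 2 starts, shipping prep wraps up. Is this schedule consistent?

Shipping prep starts at 4:30 PM − 110 min = 2:40 PM.
Stage 2 starts at 2:40 PM − 75 min = 1:25 PM.
Shipping prep ends at 1:25 PM + 110 min = 3:15 PM.
But shipping prep is also said to end at 3:20 PM — a 5-minute conflict.

No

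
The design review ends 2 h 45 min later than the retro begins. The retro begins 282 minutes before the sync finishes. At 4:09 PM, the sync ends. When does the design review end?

The retro starts at 4:09 PM − 282 min = 11:27 AM.
The design review ends at 11:27 AM + 165 min = 2:12 PM.

2:12 PM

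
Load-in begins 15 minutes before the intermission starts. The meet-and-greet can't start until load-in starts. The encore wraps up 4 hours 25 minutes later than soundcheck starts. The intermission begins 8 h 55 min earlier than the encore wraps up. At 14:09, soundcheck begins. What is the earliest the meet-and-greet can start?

09:24

The encore ends at 14:09 + 265 min = 18:34.
The intermission starts at 18:34 − 535 min = 09:39.
Load-in starts at 09:39 − 15 min = 09:24.
The meet-and-greet is bounded by load-in, so the earliest it can start is 09:24.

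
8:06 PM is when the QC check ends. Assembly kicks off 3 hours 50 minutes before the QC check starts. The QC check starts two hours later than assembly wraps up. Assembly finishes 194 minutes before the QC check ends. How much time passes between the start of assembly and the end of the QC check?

5 hours 4 minutes

Assembly ends at 8:06 PM − 194 min = 4:52 PM.
The QC check starts at 4:52 PM + 120 min = 6:52 PM.
Assembly starts at 6:52 PM − 230 min = 3:02 PM.
From 3:02 PM to 8:06 PM is 5 hours 4 minutes.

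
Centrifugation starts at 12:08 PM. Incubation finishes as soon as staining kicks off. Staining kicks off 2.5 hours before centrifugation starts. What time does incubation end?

9:38 AM

Staining starts at 12:08 PM − 150 min = 9:38 AM.
So incubation ends at 9:38 AM.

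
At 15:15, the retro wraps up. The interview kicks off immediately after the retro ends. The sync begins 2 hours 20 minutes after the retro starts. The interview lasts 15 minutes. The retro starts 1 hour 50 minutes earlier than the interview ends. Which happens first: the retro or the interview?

the retro

The interview starts at 15:15.
The interview ends at 15:15 + 15 min = 15:30.
The retro starts at 15:30 − 110 min = 13:40.
The retro starts at 13:40 and the interview starts at 15:15, so the retro is first.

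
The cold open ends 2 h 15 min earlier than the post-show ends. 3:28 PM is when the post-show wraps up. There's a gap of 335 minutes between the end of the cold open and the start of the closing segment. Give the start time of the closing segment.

The cold open ends at 3:28 PM − 135 min = 1:13 PM.
The closing segment starts at 1:13 PM + 335 min = 6:48 PM.

6:48 PM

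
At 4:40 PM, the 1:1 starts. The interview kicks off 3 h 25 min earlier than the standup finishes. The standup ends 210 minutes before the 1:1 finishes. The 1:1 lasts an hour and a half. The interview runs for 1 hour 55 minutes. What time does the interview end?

1:10 PM

The 1:1 ends at 4:40 PM + 90 min = 6:10 PM.
The standup ends at 6:10 PM − 210 min = 2:40 PM.
The interview starts at 2:40 PM − 205 min = 11:15 AM.
The interview ends at 11:15 AM + 115 min = 1:10 PM.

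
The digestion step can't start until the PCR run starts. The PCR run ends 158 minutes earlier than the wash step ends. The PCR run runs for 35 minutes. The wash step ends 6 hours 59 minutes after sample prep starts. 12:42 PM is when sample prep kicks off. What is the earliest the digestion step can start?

4:28 PM

The wash step ends at 12:42 PM + 419 min = 7:41 PM.
The PCR run ends at 7:41 PM − 158 min = 5:03 PM.
The PCR run starts at 5:03 PM − 35 min = 4:28 PM.
The digestion step is bounded by the PCR run, so the earliest it can start is 4:28 PM.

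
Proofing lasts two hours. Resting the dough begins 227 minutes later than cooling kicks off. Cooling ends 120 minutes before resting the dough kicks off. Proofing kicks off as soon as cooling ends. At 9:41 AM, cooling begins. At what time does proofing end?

Resting the dough starts at 9:41 AM + 227 min = 1:28 PM.
Cooling ends at 1:28 PM − 120 min = 11:28 AM.
So proofing starts at 11:28 AM.
Proofing ends at 11:28 AM + 120 min = 1:28 PM.

1:28 PM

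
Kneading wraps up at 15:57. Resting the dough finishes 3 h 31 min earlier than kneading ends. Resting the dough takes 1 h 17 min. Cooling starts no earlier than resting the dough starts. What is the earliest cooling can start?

11:09

Resting the dough ends at 15:57 − 211 min = 12:26.
Resting the dough starts at 12:26 − 77 min = 11:09.
Cooling is bounded by resting the dough, so the earliest it can start is 11:09.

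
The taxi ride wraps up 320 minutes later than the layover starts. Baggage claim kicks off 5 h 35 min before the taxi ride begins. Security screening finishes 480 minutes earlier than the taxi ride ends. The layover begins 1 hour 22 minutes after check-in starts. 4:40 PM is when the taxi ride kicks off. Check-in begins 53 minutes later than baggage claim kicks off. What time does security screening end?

10:40 AM

Baggage claim starts at 4:40 PM − 335 min = 11:05 AM.
Check-in starts at 11:05 AM + 53 min = 11:58 AM.
The layover starts at 11:58 AM + 82 min = 1:20 PM.
The taxi ride ends at 1:20 PM + 320 min = 6:40 PM.
Security screening ends at 6:40 PM − 480 min = 10:40 AM.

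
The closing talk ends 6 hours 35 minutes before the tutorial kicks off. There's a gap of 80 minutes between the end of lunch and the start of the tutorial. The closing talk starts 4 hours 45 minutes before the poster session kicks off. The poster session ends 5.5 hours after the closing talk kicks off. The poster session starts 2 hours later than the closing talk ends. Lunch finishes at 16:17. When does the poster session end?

13:47

The tutorial starts at 16:17 + 80 min = 17:37.
The closing talk ends at 17:37 − 395 min = 11:02.
The poster session starts at 11:02 + 120 min = 13:02.
The closing talk starts at 13:02 − 285 min = 08:17.
The poster session ends at 08:17 + 330 min = 13:47.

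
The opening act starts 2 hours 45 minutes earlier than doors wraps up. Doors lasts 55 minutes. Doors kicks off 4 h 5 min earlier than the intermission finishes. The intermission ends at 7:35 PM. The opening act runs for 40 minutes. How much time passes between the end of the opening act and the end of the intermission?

5 h 15 min

Doors starts at 7:35 PM − 245 min = 3:30 PM.
Doors ends at 3:30 PM + 55 min = 4:25 PM.
The opening act starts at 4:25 PM − 165 min = 1:40 PM.
The opening act ends at 1:40 PM + 40 min = 2:20 PM.
From 2:20 PM to 7:35 PM is 5 h 15 min.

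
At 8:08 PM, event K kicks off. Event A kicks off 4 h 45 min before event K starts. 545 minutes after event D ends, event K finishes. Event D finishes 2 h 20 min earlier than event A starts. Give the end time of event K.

10:08 PM

Event A starts at 8:08 PM − 285 min = 3:23 PM.
Event D ends at 3:23 PM − 140 min = 1:03 PM.
Event K ends at 1:03 PM + 545 min = 10:08 PM.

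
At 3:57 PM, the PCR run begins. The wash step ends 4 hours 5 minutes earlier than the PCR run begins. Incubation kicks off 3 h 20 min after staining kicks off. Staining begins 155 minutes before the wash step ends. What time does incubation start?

12:37 PM

The wash step ends at 3:57 PM − 245 min = 11:52 AM.
Staining starts at 11:52 AM − 155 min = 9:17 AM.
Incubation starts at 9:17 AM + 200 min = 12:37 PM.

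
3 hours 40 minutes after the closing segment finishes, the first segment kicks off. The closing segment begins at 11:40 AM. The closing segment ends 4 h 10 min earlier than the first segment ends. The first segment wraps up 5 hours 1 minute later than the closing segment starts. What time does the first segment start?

4:11 PM

The first segment ends at 11:40 AM + 301 min = 4:41 PM.
The closing segment ends at 4:41 PM − 250 min = 12:31 PM.
The first segment starts at 12:31 PM + 220 min = 4:11 PM.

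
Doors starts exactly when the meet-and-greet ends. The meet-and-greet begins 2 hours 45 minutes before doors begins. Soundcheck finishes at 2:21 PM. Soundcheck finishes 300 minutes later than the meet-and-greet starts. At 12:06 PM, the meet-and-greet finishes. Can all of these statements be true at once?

Yes

Doors starts at 12:06 PM.
The meet-and-greet starts at 12:06 PM − 165 min = 9:21 AM.
Soundcheck ends at 9:21 AM + 300 min = 2:21 PM.
That matches the stated 2:21 PM, so the schedule is consistent.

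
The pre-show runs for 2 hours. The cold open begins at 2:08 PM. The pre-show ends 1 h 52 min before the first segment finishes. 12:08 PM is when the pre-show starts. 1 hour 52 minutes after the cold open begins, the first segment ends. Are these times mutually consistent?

The first segment ends at 2:08 PM + 112 min = 4:00 PM.
The pre-show ends at 4:00 PM − 112 min = 2:08 PM.
The pre-show starts at 2:08 PM − 120 min = 12:08 PM.
That matches the stated 12:08 PM, so the schedule is consistent.

Yes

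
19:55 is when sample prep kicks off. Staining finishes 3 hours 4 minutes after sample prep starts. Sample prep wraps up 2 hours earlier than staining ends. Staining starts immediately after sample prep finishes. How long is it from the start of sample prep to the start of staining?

64 minutes

Staining ends at 19:55 + 184 min = 22:59.
Sample prep ends at 22:59 − 120 min = 20:59.
So staining starts at 20:59.
From 19:55 to 20:59 is 64 minutes.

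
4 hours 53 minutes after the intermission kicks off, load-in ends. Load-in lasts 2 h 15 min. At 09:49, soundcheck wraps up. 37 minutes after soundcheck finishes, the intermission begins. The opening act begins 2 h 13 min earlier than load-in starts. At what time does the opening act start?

10:51

The intermission starts at 09:49 + 37 min = 10:26.
Load-in ends at 10:26 + 293 min = 15:19.
Load-in starts at 15:19 − 135 min = 13:04.
The opening act starts at 13:04 − 133 min = 10:51.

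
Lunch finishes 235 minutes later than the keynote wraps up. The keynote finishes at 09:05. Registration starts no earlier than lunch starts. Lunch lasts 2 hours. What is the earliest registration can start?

Lunch ends at 09:05 + 235 min = 13:00.
Lunch starts at 13:00 − 120 min = 11:00.
Registration is bounded by lunch, so the earliest it can start is 11:00.

11:00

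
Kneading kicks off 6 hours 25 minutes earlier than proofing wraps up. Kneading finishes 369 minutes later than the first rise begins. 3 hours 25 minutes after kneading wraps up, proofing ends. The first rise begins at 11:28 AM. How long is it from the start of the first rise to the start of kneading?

Kneading ends at 11:28 AM + 369 min = 5:37 PM.
Proofing ends at 5:37 PM + 205 min = 9:02 PM.
Kneading starts at 9:02 PM − 385 min = 2:37 PM.
From 11:28 AM to 2:37 PM is 189 minutes.

189 minutes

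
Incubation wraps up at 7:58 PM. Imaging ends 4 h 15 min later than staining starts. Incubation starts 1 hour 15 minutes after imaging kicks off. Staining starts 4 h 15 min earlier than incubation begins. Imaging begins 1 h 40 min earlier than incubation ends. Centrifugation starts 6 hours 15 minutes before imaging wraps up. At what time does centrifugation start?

1:18 PM

Imaging starts at 7:58 PM − 100 min = 6:18 PM.
Incubation starts at 6:18 PM + 75 min = 7:33 PM.
Staining starts at 7:33 PM − 255 min = 3:18 PM.
Imaging ends at 3:18 PM + 255 min = 7:33 PM.
Centrifugation starts at 7:33 PM − 375 min = 1:18 PM.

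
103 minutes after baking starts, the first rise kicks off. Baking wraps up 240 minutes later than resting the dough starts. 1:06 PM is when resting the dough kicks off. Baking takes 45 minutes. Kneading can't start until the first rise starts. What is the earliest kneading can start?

Baking ends at 1:06 PM + 240 min = 5:06 PM.
Baking starts at 5:06 PM − 45 min = 4:21 PM.
The first rise starts at 4:21 PM + 103 min = 6:04 PM.
Kneading is bounded by the first rise, so the earliest it can start is 6:04 PM.

6:04 PM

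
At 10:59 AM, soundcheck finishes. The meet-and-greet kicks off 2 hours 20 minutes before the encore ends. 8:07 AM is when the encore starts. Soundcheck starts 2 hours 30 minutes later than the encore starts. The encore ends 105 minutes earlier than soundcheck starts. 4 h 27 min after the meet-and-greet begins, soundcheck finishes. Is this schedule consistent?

Soundcheck starts at 8:07 AM + 150 min = 10:37 AM.
The encore ends at 10:37 AM − 105 min = 8:52 AM.
The meet-and-greet starts at 8:52 AM − 140 min = 6:32 AM.
Soundcheck ends at 6:32 AM + 267 min = 10:59 AM.
That matches the stated 10:59 AM, so the schedule is consistent.

Yes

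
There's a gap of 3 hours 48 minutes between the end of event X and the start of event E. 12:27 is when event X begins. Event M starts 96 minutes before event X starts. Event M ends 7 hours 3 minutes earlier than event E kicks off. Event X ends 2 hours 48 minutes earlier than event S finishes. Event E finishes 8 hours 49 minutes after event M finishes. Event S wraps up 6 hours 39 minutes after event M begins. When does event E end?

20:16

Event M starts at 12:27 − 96 min = 10:51.
Event S ends at 10:51 + 399 min = 17:30.
Event X ends at 17:30 − 168 min = 14:42.
Event E starts at 14:42 + 228 min = 18:30.
Event M ends at 18:30 − 423 min = 11:27.
Event E ends at 11:27 + 529 min = 20:16.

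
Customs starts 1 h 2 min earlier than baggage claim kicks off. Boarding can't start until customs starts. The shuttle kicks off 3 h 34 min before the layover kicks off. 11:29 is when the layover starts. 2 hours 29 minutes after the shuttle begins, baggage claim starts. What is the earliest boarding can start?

The shuttle starts at 11:29 − 214 min = 07:55.
Baggage claim starts at 07:55 + 149 min = 10:24.
Customs starts at 10:24 − 62 min = 09:22.
Boarding is bounded by customs, so the earliest it can start is 09:22.

09:22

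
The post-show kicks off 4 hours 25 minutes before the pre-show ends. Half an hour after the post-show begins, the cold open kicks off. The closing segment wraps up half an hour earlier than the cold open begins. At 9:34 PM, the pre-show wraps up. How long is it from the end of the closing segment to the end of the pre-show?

4 h 25 min

The post-show starts at 9:34 PM − 265 min = 5:09 PM.
The cold open starts at 5:09 PM + 30 min = 5:39 PM.
The closing segment ends at 5:39 PM − 30 min = 5:09 PM.
From 5:09 PM to 9:34 PM is 4 h 25 min.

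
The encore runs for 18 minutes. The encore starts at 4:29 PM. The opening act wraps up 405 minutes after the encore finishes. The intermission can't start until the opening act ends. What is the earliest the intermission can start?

The encore ends at 4:29 PM + 18 min = 4:47 PM.
The opening act ends at 4:47 PM + 405 min = 11:32 PM.
The intermission is bounded by the opening act, so the earliest it can start is 11:32 PM.

11:32 PM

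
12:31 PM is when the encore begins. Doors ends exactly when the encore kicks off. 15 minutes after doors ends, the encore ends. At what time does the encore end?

12:46 PM

Doors ends at 12:31 PM.
The encore ends at 12:31 PM + 15 min = 12:46 PM.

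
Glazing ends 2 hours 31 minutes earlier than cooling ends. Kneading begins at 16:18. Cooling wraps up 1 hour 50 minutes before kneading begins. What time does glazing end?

11:57

Cooling ends at 16:18 − 110 min = 14:28.
Glazing ends at 14:28 − 151 min = 11:57.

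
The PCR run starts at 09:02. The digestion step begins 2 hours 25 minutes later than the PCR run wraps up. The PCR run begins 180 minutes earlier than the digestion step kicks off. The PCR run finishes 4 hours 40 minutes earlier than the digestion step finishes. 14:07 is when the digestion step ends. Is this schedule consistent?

The PCR run ends at 14:07 − 280 min = 09:27.
The digestion step starts at 09:27 + 145 min = 11:52.
The PCR run starts at 11:52 − 180 min = 08:52.
But the PCR run is also said to start at 09:02 — a 10-minute conflict.

No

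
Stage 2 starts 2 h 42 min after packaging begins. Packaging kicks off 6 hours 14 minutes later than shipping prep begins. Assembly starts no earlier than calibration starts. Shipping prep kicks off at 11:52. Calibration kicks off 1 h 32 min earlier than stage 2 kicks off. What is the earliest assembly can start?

19:16

Packaging starts at 11:52 + 374 min = 18:06.
Stage 2 starts at 18:06 + 162 min = 20:48.
Calibration starts at 20:48 − 92 min = 19:16.
Assembly is bounded by calibration, so the earliest it can start is 19:16.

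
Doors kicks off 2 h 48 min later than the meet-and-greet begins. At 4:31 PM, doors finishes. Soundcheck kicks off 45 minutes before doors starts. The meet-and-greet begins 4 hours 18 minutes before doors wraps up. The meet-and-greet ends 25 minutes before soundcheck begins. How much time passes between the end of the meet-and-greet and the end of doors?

The meet-and-greet starts at 4:31 PM − 258 min = 12:13 PM.
Doors starts at 12:13 PM + 168 min = 3:01 PM.
Soundcheck starts at 3:01 PM − 45 min = 2:16 PM.
The meet-and-greet ends at 2:16 PM − 25 min = 1:51 PM.
From 1:51 PM to 4:31 PM is 2 hours 40 minutes.

2 hours 40 minutes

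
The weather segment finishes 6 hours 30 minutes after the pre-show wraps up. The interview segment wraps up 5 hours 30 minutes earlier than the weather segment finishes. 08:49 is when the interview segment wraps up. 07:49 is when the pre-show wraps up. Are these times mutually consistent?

The weather segment ends at 07:49 + 390 min = 14:19.
The interview segment ends at 14:19 − 330 min = 08:49.
That matches the stated 08:49, so the schedule is consistent.

Yes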